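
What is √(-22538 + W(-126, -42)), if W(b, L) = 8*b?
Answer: I*√23546 ≈ 153.45*I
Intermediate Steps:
√(-22538 + W(-126, -42)) = √(-22538 + 8*(-126)) = √(-22538 - 1008) = √(-23546) = I*√23546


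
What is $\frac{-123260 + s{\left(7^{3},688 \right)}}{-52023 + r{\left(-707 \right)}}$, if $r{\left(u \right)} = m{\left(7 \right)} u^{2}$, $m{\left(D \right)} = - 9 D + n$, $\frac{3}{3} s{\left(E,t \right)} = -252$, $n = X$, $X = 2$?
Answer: $\frac{30878}{7635703} \approx 0.0040439$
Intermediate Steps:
$n = 2$
$s{\left(E,t \right)} = -252$
$m{\left(D \right)} = 2 - 9 D$ ($m{\left(D \right)} = - 9 D + 2 = 2 - 9 D$)
$r{\left(u \right)} = - 61 u^{2}$ ($r{\left(u \right)} = \left(2 - 63\right) u^{2} = - 61 u^{2}$)
$\frac{-123260 + s{\left(7^{3},688 \right)}}{-52023 + r{\left(-707 \right)}} = \frac{-123260 - 252}{-52023 - 61 \left(-707\right)^{2}} = - \frac{123512}{-52023 - 30490789} = - \frac{123512}{-30542812} = \left(-123512\right) \left(- \frac{1}{30542812}\right) = \frac{30878}{7635703}$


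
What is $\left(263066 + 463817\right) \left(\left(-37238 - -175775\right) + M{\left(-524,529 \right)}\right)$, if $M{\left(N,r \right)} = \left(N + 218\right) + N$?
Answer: $100096877281$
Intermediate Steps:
$M{\left(N,r \right)} = 218 + 2 N$ ($M{\left(N,r \right)} = \left(218 + N\right) + N = 218 + 2 N$)
$\left(263066 + 463817\right) \left(\left(-37238 - -175775\right) + M{\left(-524,529 \right)}\right) = \left(263066 + 463817\right) \left(\left(-37238 - -175775\right) + \left(218 + 2 \left(-524\right)\right)\right) = 726883 \left(\left(-37238 + 175775\right) + \left(218 - 1048\right)\right) = 726883 \left(138537 - 830\right) = 726883 \cdot 137707 = 100096877281$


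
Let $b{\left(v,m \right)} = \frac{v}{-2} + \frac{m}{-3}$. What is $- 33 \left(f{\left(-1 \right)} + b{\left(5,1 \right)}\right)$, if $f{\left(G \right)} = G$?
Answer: $\frac{253}{2} \approx 126.5$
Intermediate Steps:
$b{\left(v,m \right)} = - \frac{v}{2} - \frac{m}{3}$ ($b{\left(v,m \right)} = v \left(- \frac{1}{2}\right) + m \left(- \frac{1}{3}\right) = - \frac{v}{2} - \frac{m}{3}$)
$- 33 \left(f{\left(-1 \right)} + b{\left(5,1 \right)}\right) = - 33 \left(-1 - \frac{17}{6}\right) = \left(-33\right) \left(- \frac{23}{6}\right) = \frac{253}{2}$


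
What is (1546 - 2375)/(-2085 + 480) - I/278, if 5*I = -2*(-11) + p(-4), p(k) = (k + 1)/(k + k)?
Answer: 1786237/3569520 ≈ 0.50041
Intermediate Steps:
p(k) = (1 + k)/(2*k) (p(k) = (1 + k)/((2*k)) = (1 + k)*(1/(2*k)) = (1 + k)/(2*k))
I = 179/40 (I = (-2*(-11) + (½)*(1 - 4)/(-4))/5 = (22 + (½)*(-¼)*(-3))/5 = (22 + 3/8)/5 = (⅕)*(179/8) = 179/40 ≈ 4.4750)
(1546 - 2375)/(-2085 + 480) - I/278 = (1546 - 2375)/(-2085 + 480) - 179/(40*278) = -829/(-1605) - 179/(40*278) = -829*(-1/1605) - 1*179/11120 = 829/1605 - 179/11120 = 1786237/3569520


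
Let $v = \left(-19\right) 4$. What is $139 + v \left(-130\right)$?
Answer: $10019$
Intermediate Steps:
$v = -76$
$139 + v \left(-130\right) = 139 - -9880 = 139 + 9880 = 10019$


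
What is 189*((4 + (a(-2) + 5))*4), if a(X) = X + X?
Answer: 3780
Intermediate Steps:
a(X) = 2*X
189*((4 + (a(-2) + 5))*4) = 189*((4 + (2*(-2) + 5))*4) = 189*((4 + (-4 + 5))*4) = 189*((4 + 1)*4) = 189*(5*4) = 189*20 = 3780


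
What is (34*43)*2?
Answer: 2924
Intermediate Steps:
(34*43)*2 = 1462*2 = 2924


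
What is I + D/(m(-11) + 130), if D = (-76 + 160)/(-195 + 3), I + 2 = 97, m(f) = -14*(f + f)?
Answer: 665753/7008 ≈ 94.999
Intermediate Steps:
m(f) = -28*f
I = 95 (I = -2 + 97 = 95)
D = -7/16 (D = 84/(-192) = 84*(-1/192) = -7/16 ≈ -0.43750)
I + D/(m(-11) + 130) = 95 - 7/(16*(-28*(-11) + 130)) = 95 - 7/(16*(308 + 130)) = 95 - 7/16/438 = 95 - 7/16*1/438 = 95 - 7/7008 = 665753/7008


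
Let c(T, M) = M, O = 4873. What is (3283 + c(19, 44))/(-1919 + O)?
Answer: 3327/2954 ≈ 1.1263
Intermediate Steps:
(3283 + c(19, 44))/(-1919 + O) = (3283 + 44)/(-1919 + 4873) = 3327/2954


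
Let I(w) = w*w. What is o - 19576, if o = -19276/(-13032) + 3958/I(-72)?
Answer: -9183067417/469152 ≈ -19574.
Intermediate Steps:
I(w) = w**2
o = 1052135/469152 (o = -19276/(-13032) + 3958/((-72)**2) = -19276*(-1/13032) + 3958/5184 = 4819/3258 + 3958*(1/5184) = 4819/3258 + 1979/2592 = 1052135/469152 ≈ 2.2426)
o - 19576 = 1052135/469152 - 19576 = -9183067417/469152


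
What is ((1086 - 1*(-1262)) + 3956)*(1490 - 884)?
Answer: 3820224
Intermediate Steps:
((1086 - 1*(-1262)) + 3956)*(1490 - 884) = ((1086 + 1262) + 3956)*606 = (2348 + 3956)*606 = 6304*606 = 3820224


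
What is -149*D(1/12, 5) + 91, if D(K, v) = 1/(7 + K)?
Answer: 5947/85 ≈ 69.965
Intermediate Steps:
-149*D(1/12, 5) + 91 = -149/(7 + 1/12) + 91 = -149/85/12 + 91 = -149*12/85 + 91 = -1788/85 + 91 = 5947/85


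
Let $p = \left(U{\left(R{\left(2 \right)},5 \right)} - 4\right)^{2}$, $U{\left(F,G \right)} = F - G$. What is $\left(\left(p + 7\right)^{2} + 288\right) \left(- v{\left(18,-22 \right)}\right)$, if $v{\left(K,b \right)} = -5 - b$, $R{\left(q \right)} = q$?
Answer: $-58208$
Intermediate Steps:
$p = 49$ ($p = \left(\left(2 - 5\right) - 4\right)^{2} = \left(-3 - 4\right)^{2} = \left(-7\right)^{2} = 49$)
$\left(\left(p + 7\right)^{2} + 288\right) \left(- v{\left(18,-22 \right)}\right) = \left(\left(49 + 7\right)^{2} + 288\right) \left(- (-5 - -22)\right) = \left(56^{2} + 288\right) \left(- (-5 + 22)\right) = \left(3136 + 288\right) \left(\left(-1\right) 17\right) = 3424 \left(-17\right) = -58208$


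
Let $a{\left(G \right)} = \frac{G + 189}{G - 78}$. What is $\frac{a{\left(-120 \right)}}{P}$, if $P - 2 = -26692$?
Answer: $\frac{23}{1761540} \approx 1.3057 \cdot 10^{-5}$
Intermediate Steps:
$a{\left(G \right)} = \frac{189 + G}{-78 + G}$
$P = -26690$ ($P = 2 - 26692 = -26690$)
$\frac{a{\left(-120 \right)}}{P} = \frac{\frac{1}{-78 - 120} \left(189 - 120\right)}{-26690} = \frac{1}{-198} \cdot 69 \left(- \frac{1}{26690}\right) = \left(- \frac{1}{198}\right) 69 \left(- \frac{1}{26690}\right) = \left(- \frac{23}{66}\right) \left(- \frac{1}{26690}\right) = \frac{23}{1761540}$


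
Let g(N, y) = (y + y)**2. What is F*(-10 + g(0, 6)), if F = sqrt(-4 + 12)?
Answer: 268*sqrt(2) ≈ 379.01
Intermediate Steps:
F = 2*sqrt(2) (F = sqrt(8) = 2*sqrt(2) ≈ 2.8284)
g(N, y) = 4*y**2 (g(N, y) = (2*y)**2 = 4*y**2)
F*(-10 + g(0, 6)) = (2*sqrt(2))*(-10 + 4*6**2) = (2*sqrt(2))*(-10 + 4*36) = (2*sqrt(2))*(-10 + 144) = (2*sqrt(2))*134 = 268*sqrt(2)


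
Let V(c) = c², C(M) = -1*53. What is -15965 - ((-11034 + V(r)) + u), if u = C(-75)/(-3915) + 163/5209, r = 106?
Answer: -329698344467/20393235 ≈ -16167.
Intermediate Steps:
C(M) = -53
u = 914222/20393235 (u = -53/(-3915) + 163/5209 = -53*(-1/3915) + 163*(1/5209) = 53/3915 + 163/5209 = 914222/20393235 ≈ 0.044830)
-15965 - ((-11034 + V(r)) + u) = -15965 - ((-11034 + 106²) + 914222/20393235) = -15965 - ((-11034 + 11236) + 914222/20393235) = -15965 - (202 + 914222/20393235) = -15965 - 1*4120347692/20393235 = -15965 - 4120347692/20393235 = -329698344467/20393235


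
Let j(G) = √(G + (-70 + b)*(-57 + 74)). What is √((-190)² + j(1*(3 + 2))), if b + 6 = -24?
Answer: √(36100 + I*√1695) ≈ 190.0 + 0.108*I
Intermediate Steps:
b = -30 (b = -6 - 24 = -30)
j(G) = √(-1700 + G) (j(G) = √(G + (-70 - 30)*(-57 + 74)) = √(G - 100*17) = √(G - 1700) = √(-1700 + G))
√((-190)² + j(1*(3 + 2))) = √((-190)² + √(-1700 + 1*(3 + 2))) = √(36100 + √(-1700 + 1*5)) = √(36100 + √(-1700 + 5)) = √(36100 + √(-1695)) = √(36100 + I*√1695)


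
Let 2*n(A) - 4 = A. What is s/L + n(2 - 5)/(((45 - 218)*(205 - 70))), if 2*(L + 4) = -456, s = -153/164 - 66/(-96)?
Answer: 3684059/3554444160 ≈ 0.0010365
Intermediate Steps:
n(A) = 2 + A/2
s = -161/656 (s = -153*1/164 - 66*(-1/96) = -153/164 + 11/16 = -161/656 ≈ -0.24543)
L = -232 (L = -4 + (1/2)*(-456) = -4 - 228 = -232)
s/L + n(2 - 5)/(((45 - 218)*(205 - 70))) = -161/656/(-232) + (2 + (2 - 5)/2)/(((45 - 218)*(205 - 70))) = -161/656*(-1/232) + (2 + (1/2)*(-3))/((-173*135)) = 161/152192 + (2 - 3/2)/(-23355) = 161/152192 + (1/2)*(-1/23355) = 161/152192 - 1/46710 = 3684059/3554444160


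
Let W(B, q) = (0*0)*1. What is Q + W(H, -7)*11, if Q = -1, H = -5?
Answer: -1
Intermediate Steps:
W(B, q) = 0 (W(B, q) = 0*1 = 0)
Q + W(H, -7)*11 = -1 + 0*11 = -1 + 0 = -1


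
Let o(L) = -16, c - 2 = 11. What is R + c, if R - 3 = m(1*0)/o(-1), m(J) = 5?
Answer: 251/16 ≈ 15.688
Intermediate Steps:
c = 13 (c = 2 + 11 = 13)
R = 43/16 (R = 3 + 5/(-16) = 3 + 5*(-1/16) = 3 - 5/16 = 43/16 ≈ 2.6875)
R + c = 43/16 + 13 = 251/16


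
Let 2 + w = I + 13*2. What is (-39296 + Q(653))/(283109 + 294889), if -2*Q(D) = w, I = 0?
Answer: -19654/288999 ≈ -0.068007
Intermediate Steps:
w = 24 (w = -2 + (0 + 13*2) = -2 + (0 + 26) = -2 + 26 = 24)
Q(D) = -12 (Q(D) = -½*24 = -12)
(-39296 + Q(653))/(283109 + 294889) = (-39296 - 12)/(283109 + 294889) = -39308/577998 = -39308*1/577998 = -19654/288999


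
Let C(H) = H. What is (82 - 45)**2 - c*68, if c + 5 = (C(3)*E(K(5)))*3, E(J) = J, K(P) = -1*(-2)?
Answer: 485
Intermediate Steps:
K(P) = 2
c = 13 (c = -5 + (3*2)*3 = -5 + 6*3 = -5 + 18 = 13)
(82 - 45)**2 - c*68 = (82 - 45)**2 - 13*68 = 37**2 - 1*884 = 1369 - 884 = 485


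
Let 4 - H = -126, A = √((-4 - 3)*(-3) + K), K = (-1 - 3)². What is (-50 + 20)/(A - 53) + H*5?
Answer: 300565/462 + 5*√37/462 ≈ 650.64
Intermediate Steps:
K = 16 (K = (-4)² = 16)
A = √37 (A = √((-4 - 3)*(-3) + 16) = √(-7*(-3) + 16) = √(21 + 16) = √37 ≈ 6.0828)
H = 130 (H = 4 - 1*(-126) = 4 + 126 = 130)
(-50 + 20)/(A - 53) + H*5 = (-50 + 20)/(√37 - 53) + 130*5 = -30/(-53 + √37) + 650 = 650 - 30/(-53 + √37)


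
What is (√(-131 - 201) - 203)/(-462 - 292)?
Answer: 7/26 - I*√83/377 ≈ 0.26923 - 0.024166*I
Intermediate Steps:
(√(-131 - 201) - 203)/(-462 - 292) = (√(-332) - 203)/(-754) = (2*I*√83 - 203)*(-1/754) = (-203 + 2*I*√83)*(-1/754) = 7/26 - I*√83/377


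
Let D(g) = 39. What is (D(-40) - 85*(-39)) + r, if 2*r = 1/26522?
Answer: 177909577/53044 ≈ 3354.0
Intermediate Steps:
r = 1/53044 (r = (1/2)/26522 = (1/2)*(1/26522) = 1/53044 ≈ 1.8852e-5)
(D(-40) - 85*(-39)) + r = (39 - 85*(-39)) + 1/53044 = (39 + 3315) + 1/53044 = 3354 + 1/53044 = 177909577/53044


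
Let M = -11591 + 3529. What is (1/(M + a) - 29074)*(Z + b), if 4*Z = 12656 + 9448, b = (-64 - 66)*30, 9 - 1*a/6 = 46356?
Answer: -6763632084141/143072 ≈ -4.7274e+7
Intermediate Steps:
M = -8062
a = -278082 (a = 54 - 6*46356 = 54 - 278136 = -278082)
b = -3900 (b = -130*30 = -3900)
Z = 5526 (Z = (12656 + 9448)/4 = (1/4)*22104 = 5526)
(1/(M + a) - 29074)*(Z + b) = (1/(-8062 - 278082) - 29074)*(5526 - 3900) = (1/(-286144) - 29074)*1626 = (-1/286144 - 29074)*1626 = -8319350657/286144*1626 = -6763632084141/143072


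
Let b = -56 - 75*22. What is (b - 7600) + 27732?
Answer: 18426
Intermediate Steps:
b = -1706 (b = -56 - 1650 = -1706)
(b - 7600) + 27732 = (-1706 - 7600) + 27732 = -9306 + 27732 = 18426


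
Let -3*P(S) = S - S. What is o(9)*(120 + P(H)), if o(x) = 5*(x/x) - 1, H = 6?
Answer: 480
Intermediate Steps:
P(S) = 0 (P(S) = -(S - S)/3 = -⅓*0 = 0)
o(x) = 4 (o(x) = 5*1 - 1 = 5 - 1 = 4)
o(9)*(120 + P(H)) = 4*(120 + 0) = 4*120 = 480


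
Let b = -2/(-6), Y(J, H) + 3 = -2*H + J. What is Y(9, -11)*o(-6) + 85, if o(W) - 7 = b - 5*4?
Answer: -809/3 ≈ -269.67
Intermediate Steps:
Y(J, H) = -3 + J - 2*H (Y(J, H) = -3 + (-2*H + J) = -3 + (J - 2*H) = -3 + J - 2*H)
b = 1/3 (b = -2*(-1/6) = 1/3 ≈ 0.33333)
o(W) = -38/3 (o(W) = 7 + (1/3 - 5*4) = 7 + (1/3 - 1*20) = 7 + (1/3 - 20) = 7 - 59/3 = -38/3)
Y(9, -11)*o(-6) + 85 = (-3 + 9 - 2*(-11))*(-38/3) + 85 = (-3 + 9 + 22)*(-38/3) + 85 = 28*(-38/3) + 85 = -1064/3 + 85 = -809/3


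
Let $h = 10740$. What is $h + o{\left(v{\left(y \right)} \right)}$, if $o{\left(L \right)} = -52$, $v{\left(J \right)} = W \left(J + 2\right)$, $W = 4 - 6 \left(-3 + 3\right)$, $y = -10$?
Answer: $10688$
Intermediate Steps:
$W = 4$ ($W = 4 - 6 \cdot 0 = 4 - 0 = 4 + 0 = 4$)
$v{\left(J \right)} = 8 + 4 J$ ($v{\left(J \right)} = 4 \left(J + 2\right) = 4 \left(2 + J\right) = 8 + 4 J$)
$h + o{\left(v{\left(y \right)} \right)} = 10740 - 52 = 10688$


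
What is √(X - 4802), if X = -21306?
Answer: 2*I*√6527 ≈ 161.58*I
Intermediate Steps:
√(X - 4802) = √(-21306 - 4802) = √(-26108) = 2*I*√6527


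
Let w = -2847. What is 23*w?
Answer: -65481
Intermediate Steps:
23*w = 23*(-2847) = -65481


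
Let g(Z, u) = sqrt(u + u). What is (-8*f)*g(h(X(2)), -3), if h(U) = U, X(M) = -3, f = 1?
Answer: -8*I*sqrt(6) ≈ -19.596*I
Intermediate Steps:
g(Z, u) = sqrt(2)*sqrt(u) (g(Z, u) = sqrt(2*u) = sqrt(2)*sqrt(u))
(-8*f)*g(h(X(2)), -3) = (-8*1)*(sqrt(2)*sqrt(-3)) = -8*sqrt(2)*I*sqrt(3) = -8*I*sqrt(6)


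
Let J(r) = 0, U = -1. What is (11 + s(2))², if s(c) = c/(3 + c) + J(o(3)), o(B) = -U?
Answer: 3249/25 ≈ 129.96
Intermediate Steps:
o(B) = 1 (o(B) = -1*(-1) = 1)
s(c) = c/(3 + c) (s(c) = c/(3 + c) + 0 = c/(3 + c))
(11 + s(2))² = (11 + 2/(3 + 2))² = (11 + 2/5)² = (11 + 2*(⅕))² = (11 + ⅖)² = (57/5)² = 3249/25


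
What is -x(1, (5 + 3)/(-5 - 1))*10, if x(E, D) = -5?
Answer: 50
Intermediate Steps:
-x(1, (5 + 3)/(-5 - 1))*10 = -1*(-5)*10 = 5*10 = 50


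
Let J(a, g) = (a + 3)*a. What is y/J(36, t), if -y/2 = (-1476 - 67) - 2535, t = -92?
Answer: 2039/351 ≈ 5.8091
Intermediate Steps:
J(a, g) = a*(3 + a) (J(a, g) = (3 + a)*a = a*(3 + a))
y = 8156 (y = -2*((-1476 - 67) - 2535) = -2*(-1543 - 2535) = -2*(-4078) = 8156)
y/J(36, t) = 8156/((36*(3 + 36))) = 8156/((36*39)) = 8156/1404 = 8156*(1/1404) = 2039/351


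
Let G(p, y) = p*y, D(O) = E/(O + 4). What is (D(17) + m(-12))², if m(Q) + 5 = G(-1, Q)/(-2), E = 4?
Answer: 51529/441 ≈ 116.85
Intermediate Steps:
D(O) = 4/(4 + O) (D(O) = 4/(O + 4) = 4/(4 + O))
m(Q) = -5 + Q/2 (m(Q) = -5 - Q/(-2) = -5 - Q*(-½) = -5 + Q/2)
(D(17) + m(-12))² = (4/(4 + 17) + (-5 + (½)*(-12)))² = (4/21 + (-5 - 6))² = (4*(1/21) - 11)² = (4/21 - 11)² = (-227/21)² = 51529/441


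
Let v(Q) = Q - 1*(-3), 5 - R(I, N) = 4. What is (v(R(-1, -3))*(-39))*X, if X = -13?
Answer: 2028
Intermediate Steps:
R(I, N) = 1 (R(I, N) = 5 - 1*4 = 5 - 4 = 1)
v(Q) = 3 + Q (v(Q) = Q + 3 = 3 + Q)
(v(R(-1, -3))*(-39))*X = ((3 + 1)*(-39))*(-13) = (4*(-39))*(-13) = -156*(-13) = 2028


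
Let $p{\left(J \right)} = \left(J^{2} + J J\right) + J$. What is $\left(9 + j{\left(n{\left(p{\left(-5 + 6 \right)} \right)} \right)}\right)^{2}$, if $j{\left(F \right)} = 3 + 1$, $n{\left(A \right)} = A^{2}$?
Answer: $169$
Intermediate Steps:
$p{\left(J \right)} = J + 2 J^{2}$ ($p{\left(J \right)} = \left(J^{2} + J^{2}\right) + J = 2 J^{2} + J = J + 2 J^{2}$)
$j{\left(F \right)} = 4$
$\left(9 + j{\left(n{\left(p{\left(-5 + 6 \right)} \right)} \right)}\right)^{2} = \left(9 + 4\right)^{2} = 13^{2} = 169$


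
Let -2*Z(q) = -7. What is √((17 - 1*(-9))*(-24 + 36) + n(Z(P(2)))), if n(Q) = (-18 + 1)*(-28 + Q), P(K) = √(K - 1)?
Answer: √2914/2 ≈ 26.991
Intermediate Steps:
P(K) = √(-1 + K)
Z(q) = 7/2 (Z(q) = -½*(-7) = 7/2)
n(Q) = 476 - 17*Q (n(Q) = -17*(-28 + Q) = 476 - 17*Q)
√((17 - 1*(-9))*(-24 + 36) + n(Z(P(2)))) = √((17 - 1*(-9))*(-24 + 36) + (476 - 17*7/2)) = √((17 + 9)*12 + (476 - 119/2)) = √(26*12 + 833/2) = √(312 + 833/2) = √(1457/2) = √2914/2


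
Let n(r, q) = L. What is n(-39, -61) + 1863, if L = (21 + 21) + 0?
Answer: 1905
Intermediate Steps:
L = 42 (L = 42 + 0 = 42)
n(r, q) = 42
n(-39, -61) + 1863 = 42 + 1863 = 1905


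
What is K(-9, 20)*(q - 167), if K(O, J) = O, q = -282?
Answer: 4041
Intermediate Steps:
K(-9, 20)*(q - 167) = -9*(-282 - 167) = -9*(-449) = 4041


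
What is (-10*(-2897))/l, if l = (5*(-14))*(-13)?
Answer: 2897/91 ≈ 31.835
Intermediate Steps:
l = 910 (l = -70*(-13) = 910)
(-10*(-2897))/l = -10*(-2897)/910 = -1*(-28970)*(1/910) = 28970*(1/910) = 2897/91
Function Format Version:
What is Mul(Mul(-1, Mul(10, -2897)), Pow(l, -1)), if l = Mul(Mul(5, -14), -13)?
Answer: Rational(2897, 91) ≈ 31.835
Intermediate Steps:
l = 910 (l = Mul(-70, -13) = 910)
Mul(Mul(-1, Mul(10, -2897)), Pow(l, -1)) = Mul(Mul(-1, Mul(10, -2897)), Pow(910, -1)) = Mul(Mul(-1, -28970), Rational(1, 910)) = Mul(28970, Rational(1, 910)) = Rational(2897, 91)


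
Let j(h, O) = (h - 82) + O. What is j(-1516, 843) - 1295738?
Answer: -1296493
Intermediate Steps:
j(h, O) = -82 + O + h (j(h, O) = (-82 + h) + O = -82 + O + h)
j(-1516, 843) - 1295738 = (-82 + 843 - 1516) - 1295738 = -755 - 1295738 = -1296493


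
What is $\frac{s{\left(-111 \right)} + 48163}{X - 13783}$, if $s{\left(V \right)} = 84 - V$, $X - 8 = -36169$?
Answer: $- \frac{24179}{24972} \approx -0.96824$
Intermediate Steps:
$X = -36161$ ($X = 8 - 36169 = -36161$)
$\frac{s{\left(-111 \right)} + 48163}{X - 13783} = \frac{\left(84 - -111\right) + 48163}{-36161 - 13783} = \frac{\left(84 + 111\right) + 48163}{-49944} = \left(195 + 48163\right) \left(- \frac{1}{49944}\right) = 48358 \left(- \frac{1}{49944}\right) = - \frac{24179}{24972}$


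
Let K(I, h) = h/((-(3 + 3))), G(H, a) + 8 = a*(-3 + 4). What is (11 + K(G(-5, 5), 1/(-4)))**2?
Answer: 70225/576 ≈ 121.92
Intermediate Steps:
G(H, a) = -8 + a (G(H, a) = -8 + a*(-3 + 4) = -8 + a*1 = -8 + a)
K(I, h) = -h/6 (K(I, h) = h/((-1*6)) = h/(-6) = h*(-1/6) = -h/6)
(11 + K(G(-5, 5), 1/(-4)))**2 = (11 - 1/6/(-4))**2 = (11 - 1/6*(-1/4))**2 = (11 + 1/24)**2 = (265/24)**2 = 70225/576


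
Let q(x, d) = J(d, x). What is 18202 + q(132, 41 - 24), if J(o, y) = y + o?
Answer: 18351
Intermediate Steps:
J(o, y) = o + y
q(x, d) = d + x
18202 + q(132, 41 - 24) = 18202 + ((41 - 24) + 132) = 18202 + (17 + 132) = 18202 + 149 = 18351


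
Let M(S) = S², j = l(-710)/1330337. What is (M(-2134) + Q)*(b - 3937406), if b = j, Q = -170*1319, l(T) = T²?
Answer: -22679435499927668172/1330337 ≈ -1.7048e+13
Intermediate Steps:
Q = -224230
j = 504100/1330337 (j = (-710)²/1330337 = 504100*(1/1330337) = 504100/1330337 ≈ 0.37893)
b = 504100/1330337 ≈ 0.37893
(M(-2134) + Q)*(b - 3937406) = ((-2134)² - 224230)*(504100/1330337 - 3937406) = (4553956 - 224230)*(-5238076381722/1330337) = 4329726*(-5238076381722/1330337) = -22679435499927668172/1330337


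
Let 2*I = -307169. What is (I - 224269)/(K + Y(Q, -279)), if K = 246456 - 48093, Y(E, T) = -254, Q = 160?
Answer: -755707/396218 ≈ -1.9073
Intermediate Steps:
K = 198363
I = -307169/2 (I = (½)*(-307169) = -307169/2 ≈ -1.5358e+5)
(I - 224269)/(K + Y(Q, -279)) = (-307169/2 - 224269)/(198363 - 254) = -755707/2/198109 = -755707/2*1/198109 = -755707/396218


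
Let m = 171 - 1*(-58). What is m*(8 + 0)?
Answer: 1832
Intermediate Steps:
m = 229 (m = 171 + 58 = 229)
m*(8 + 0) = 229*(8 + 0) = 229*8 = 1832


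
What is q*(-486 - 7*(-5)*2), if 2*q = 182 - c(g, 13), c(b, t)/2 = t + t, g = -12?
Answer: -27040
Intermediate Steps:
c(b, t) = 4*t (c(b, t) = 2*(t + t) = 2*(2*t) = 4*t)
q = 65 (q = (182 - 4*13)/2 = (182 - 1*52)/2 = (182 - 52)/2 = (½)*130 = 65)
q*(-486 - 7*(-5)*2) = 65*(-486 - 7*(-5)*2) = 65*(-486 + 35*2) = 65*(-486 + 70) = 65*(-416) = -27040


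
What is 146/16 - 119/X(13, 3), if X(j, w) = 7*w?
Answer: 83/24 ≈ 3.4583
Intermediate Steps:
146/16 - 119/X(13, 3) = 146/16 - 119/(7*3) = 146*(1/16) - 119/21 = 73/8 - 119*1/21 = 73/8 - 17/3 = 83/24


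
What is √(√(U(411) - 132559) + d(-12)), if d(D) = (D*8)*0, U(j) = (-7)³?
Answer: 132902^(¼)*√I ≈ 13.501 + 13.501*I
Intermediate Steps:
U(j) = -343
d(D) = 0 (d(D) = (8*D)*0 = 0)
√(√(U(411) - 132559) + d(-12)) = √(√(-343 - 132559) + 0) = √(√(-132902) + 0) = √(I*√132902 + 0) = √(I*√132902) = 132902^(¼)*√I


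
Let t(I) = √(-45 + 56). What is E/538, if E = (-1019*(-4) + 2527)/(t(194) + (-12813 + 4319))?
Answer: -28042941/19407818725 - 6603*√11/38815637450 ≈ -0.0014455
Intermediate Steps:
t(I) = √11
E = 6603/(-8494 + √11) (E = (-1019*(-4) + 2527)/(√11 + (-12813 + 4319)) = (4076 + 2527)/(√11 - 8494) = 6603/(-8494 + √11) ≈ -0.77768)
E/538 = (-56085882/72148025 - 6603*√11/72148025)/538 = (-56085882/72148025 - 6603*√11/72148025)*(1/538) = -28042941/19407818725 - 6603*√11/38815637450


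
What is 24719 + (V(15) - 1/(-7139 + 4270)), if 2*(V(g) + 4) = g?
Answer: 141857707/5738 ≈ 24723.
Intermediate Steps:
V(g) = -4 + g/2
24719 + (V(15) - 1/(-7139 + 4270)) = 24719 + ((-4 + (½)*15) - 1/(-7139 + 4270)) = 24719 + ((-4 + 15/2) - 1/(-2869)) = 24719 + (7/2 - 1*(-1/2869)) = 24719 + (7/2 + 1/2869) = 24719 + 20085/5738 = 141857707/5738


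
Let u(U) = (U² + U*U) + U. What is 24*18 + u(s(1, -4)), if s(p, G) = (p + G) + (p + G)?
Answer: 498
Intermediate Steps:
s(p, G) = 2*G + 2*p (s(p, G) = (G + p) + (G + p) = 2*G + 2*p)
u(U) = U + 2*U² (u(U) = (U² + U²) + U = 2*U² + U = U + 2*U²)
24*18 + u(s(1, -4)) = 24*18 + (2*(-4) + 2*1)*(1 + 2*(2*(-4) + 2*1)) = 432 + (-8 + 2)*(1 + 2*(-8 + 2)) = 432 - 6*(1 + 2*(-6)) = 432 - 6*(1 - 12) = 432 - 6*(-11) = 432 + 66 = 498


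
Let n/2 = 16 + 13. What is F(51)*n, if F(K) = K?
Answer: 2958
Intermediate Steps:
n = 58 (n = 2*(16 + 13) = 2*29 = 58)
F(51)*n = 51*58 = 2958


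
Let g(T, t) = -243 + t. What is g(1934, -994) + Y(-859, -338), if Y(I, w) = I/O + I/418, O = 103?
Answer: -53705337/43054 ≈ -1247.4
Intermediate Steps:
Y(I, w) = 521*I/43054 (Y(I, w) = I/103 + I/418 = 521*I/43054)
g(1934, -994) + Y(-859, -338) = (-243 - 994) + (521/43054)*(-859) = -1237 - 447539/43054 = -53705337/43054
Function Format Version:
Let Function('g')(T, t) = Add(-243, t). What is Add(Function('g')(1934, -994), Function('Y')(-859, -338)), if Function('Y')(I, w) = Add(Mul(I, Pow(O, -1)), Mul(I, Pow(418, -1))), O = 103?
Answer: Rational(-53705337, 43054) ≈ -1247.4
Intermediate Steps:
Function('Y')(I, w) = Mul(Rational(521, 43054), I) (Function('Y')(I, w) = Add(Mul(I, Pow(103, -1)), Mul(I, Pow(418, -1))) = Add(Mul(I, Rational(1, 103)), Mul(I, Rational(1, 418))) = Add(Mul(Rational(1, 103), I), Mul(Rational(1, 418), I)) = Mul(Rational(521, 43054), I))
Add(Function('g')(1934, -994), Function('Y')(-859, -338)) = Add(Add(-243, -994), Mul(Rational(521, 43054), -859)) = Add(-1237, Rational(-447539, 43054)) = Rational(-53705337, 43054)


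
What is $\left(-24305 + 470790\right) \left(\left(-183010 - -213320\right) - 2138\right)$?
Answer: $12578375420$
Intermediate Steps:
$\left(-24305 + 470790\right) \left(\left(-183010 - -213320\right) - 2138\right) = 446485 \left(\left(-183010 + 213320\right) - 2138\right) = 446485 \left(30310 - 2138\right) = 446485 \cdot 28172 = 12578375420$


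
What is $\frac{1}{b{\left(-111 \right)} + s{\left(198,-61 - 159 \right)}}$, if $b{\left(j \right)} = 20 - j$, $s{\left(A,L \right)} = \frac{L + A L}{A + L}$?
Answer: $\frac{1}{2121} \approx 0.00047148$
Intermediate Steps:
$s{\left(A,L \right)} = \frac{L + A L}{A + L}$
$\frac{1}{b{\left(-111 \right)} + s{\left(198,-61 - 159 \right)}} = \frac{1}{\left(20 - -111\right) + \frac{\left(-61 - 159\right) \left(1 + 198\right)}{198 - 220}} = \frac{1}{\left(20 + 111\right) + \left(-61 - 159\right) \frac{1}{198 - 220} \cdot 199} = \frac{1}{131 - 220 \frac{1}{198 - 220} \cdot 199} = \frac{1}{131 - 220 \frac{1}{-22} \cdot 199} = \frac{1}{131 - \left(-10\right) 199} = \frac{1}{131 + 1990} = \frac{1}{2121}$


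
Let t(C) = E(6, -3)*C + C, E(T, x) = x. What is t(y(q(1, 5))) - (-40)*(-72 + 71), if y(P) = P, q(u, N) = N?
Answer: -50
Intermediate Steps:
t(C) = -2*C (t(C) = -3*C + C = -2*C)
t(y(q(1, 5))) - (-40)*(-72 + 71) = -2*5 - (-40)*(-72 + 71) = -10 - (-40)*(-1) = -10 - 1*40 = -10 - 40 = -50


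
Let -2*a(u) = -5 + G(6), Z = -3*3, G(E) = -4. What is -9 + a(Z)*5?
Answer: 27/2 ≈ 13.500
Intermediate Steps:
Z = -9
a(u) = 9/2 (a(u) = -(-5 - 4)/2 = -½*(-9) = 9/2)
-9 + a(Z)*5 = -9 + (9/2)*5 = -9 + 45/2 = 27/2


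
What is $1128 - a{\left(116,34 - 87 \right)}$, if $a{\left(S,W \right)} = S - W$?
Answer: $959$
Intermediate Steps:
$1128 - a{\left(116,34 - 87 \right)} = 1128 - \left(116 - \left(34 - 87\right)\right) = 1128 - \left(116 - -53\right) = 1128 - \left(116 + 53\right) = 1128 - 169 = 959$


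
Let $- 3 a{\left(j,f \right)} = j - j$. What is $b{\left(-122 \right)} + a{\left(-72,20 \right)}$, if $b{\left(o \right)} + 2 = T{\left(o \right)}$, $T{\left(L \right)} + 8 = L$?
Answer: $-132$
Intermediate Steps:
$a{\left(j,f \right)} = 0$ ($a{\left(j,f \right)} = - \frac{j - j}{3} = \left(- \frac{1}{3}\right) 0 = 0$)
$T{\left(L \right)} = -8 + L$
$b{\left(o \right)} = -10 + o$ ($b{\left(o \right)} = -2 + \left(-8 + o\right) = -10 + o$)
$b{\left(-122 \right)} + a{\left(-72,20 \right)} = \left(-10 - 122\right) + 0 = -132 + 0 = -132$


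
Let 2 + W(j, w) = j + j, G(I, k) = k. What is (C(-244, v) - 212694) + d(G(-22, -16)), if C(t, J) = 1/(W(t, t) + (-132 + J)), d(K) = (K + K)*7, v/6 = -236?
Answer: -433926885/2038 ≈ -2.1292e+5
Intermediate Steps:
v = -1416 (v = 6*(-236) = -1416)
W(j, w) = -2 + 2*j (W(j, w) = -2 + (j + j) = -2 + 2*j)
d(K) = 14*K (d(K) = (2*K)*7 = 14*K)
C(t, J) = 1/(-134 + J + 2*t) (C(t, J) = 1/((-2 + 2*t) + (-132 + J)) = 1/(-134 + J + 2*t))
(C(-244, v) - 212694) + d(G(-22, -16)) = (1/(-134 - 1416 + 2*(-244)) - 212694) + 14*(-16) = (1/(-134 - 1416 - 488) - 212694) - 224 = (1/(-2038) - 212694) - 224 = (-1/2038 - 212694) - 224 = -433470373/2038 - 224 = -433926885/2038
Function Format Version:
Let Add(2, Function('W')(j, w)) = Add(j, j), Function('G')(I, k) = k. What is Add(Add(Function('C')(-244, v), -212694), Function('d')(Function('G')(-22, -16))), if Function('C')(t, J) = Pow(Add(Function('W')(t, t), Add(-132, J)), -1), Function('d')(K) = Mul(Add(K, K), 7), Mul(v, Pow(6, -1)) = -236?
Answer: Rational(-433926885, 2038) ≈ -2.1292e+5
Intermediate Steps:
v = -1416 (v = Mul(6, -236) = -1416)
Function('W')(j, w) = Add(-2, Mul(2, j)) (Function('W')(j, w) = Add(-2, Add(j, j)) = Add(-2, Mul(2, j)))
Function('d')(K) = Mul(14, K) (Function('d')(K) = Mul(Mul(2, K), 7) = Mul(14, K))
Function('C')(t, J) = Pow(Add(-134, J, Mul(2, t)), -1) (Function('C')(t, J) = Pow(Add(Add(-2, Mul(2, t)), Add(-132, J)), -1) = Pow(Add(-134, J, Mul(2, t)), -1))
Add(Add(Function('C')(-244, v), -212694), Function('d')(Function('G')(-22, -16))) = Add(Add(Pow(Add(-134, -1416, Mul(2, -244)), -1), -212694), Mul(14, -16)) = Add(Add(Pow(Add(-134, -1416, -488), -1), -212694), -224) = Add(Add(Pow(-2038, -1), -212694), -224) = Add(Add(Rational(-1, 2038), -212694), -224) = Add(Rational(-433470373, 2038), -224) = Rational(-433926885, 2038)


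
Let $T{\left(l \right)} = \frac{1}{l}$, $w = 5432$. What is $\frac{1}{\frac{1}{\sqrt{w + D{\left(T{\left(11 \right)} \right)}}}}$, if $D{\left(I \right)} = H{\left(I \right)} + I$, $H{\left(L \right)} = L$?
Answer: $\frac{\sqrt{657294}}{11} \approx 73.703$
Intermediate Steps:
$D{\left(I \right)} = 2 I$ ($D{\left(I \right)} = I + I = 2 I$)
$\frac{1}{\frac{1}{\sqrt{w + D{\left(T{\left(11 \right)} \right)}}}} = \frac{1}{\frac{1}{\sqrt{5432 + \frac{2}{11}}}} = \frac{1}{\frac{1}{\sqrt{\frac{59754}{11}}}} = \frac{1}{\frac{1}{\frac{1}{11} \sqrt{657294}}} = \frac{1}{\frac{1}{59754} \sqrt{657294}} = \frac{\sqrt{657294}}{11}$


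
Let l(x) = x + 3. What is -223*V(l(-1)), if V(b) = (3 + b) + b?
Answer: -1561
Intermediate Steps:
l(x) = 3 + x
V(b) = 3 + 2*b
-223*V(l(-1)) = -223*(3 + 2*(3 - 1)) = -223*(3 + 2*2) = -223*(3 + 4) = -223*7 = -1561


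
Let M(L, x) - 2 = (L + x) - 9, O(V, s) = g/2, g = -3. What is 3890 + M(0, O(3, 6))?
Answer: 7763/2 ≈ 3881.5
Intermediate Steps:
O(V, s) = -3/2
M(L, x) = -7 + L + x (M(L, x) = 2 + ((L + x) - 9) = 2 + (-9 + L + x) = -7 + L + x)
3890 + M(0, O(3, 6)) = 3890 + (-7 + 0 - 3/2) = 3890 - 17/2 = 7763/2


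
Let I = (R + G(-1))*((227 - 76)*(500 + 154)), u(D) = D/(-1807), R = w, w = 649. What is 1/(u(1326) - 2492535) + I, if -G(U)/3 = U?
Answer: 22307889511908797/346462467 ≈ 6.4388e+7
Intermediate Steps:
R = 649
u(D) = -D/1807 (u(D) = D*(-1/1807) = -D/1807)
G(U) = -3*U
I = 64387608 (I = (649 - 3*(-1))*((227 - 76)*(500 + 154)) = (649 + 3)*(151*654) = 652*98754 = 64387608)
1/(u(1326) - 2492535) + I = 1/(-1/1807*1326 - 2492535) + 64387608 = 1/(-102/139 - 2492535) + 64387608 = 1/(-346462467/139) + 64387608 = -139/346462467 + 64387608 = 22307889511908797/346462467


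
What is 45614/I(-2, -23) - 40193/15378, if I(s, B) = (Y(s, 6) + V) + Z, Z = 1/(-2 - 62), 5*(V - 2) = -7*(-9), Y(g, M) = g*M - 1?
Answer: 24938254621/866294 ≈ 28787.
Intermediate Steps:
Y(g, M) = -1 + M*g (Y(g, M) = M*g - 1 = -1 + M*g)
V = 73/5 (V = 2 + (-7*(-9))/5 = 2 + (⅕)*63 = 2 + 63/5 = 73/5 ≈ 14.600)
Z = -1/64 (Z = 1/(-64) = -1/64 ≈ -0.015625)
I(s, B) = 4347/320 + 6*s (I(s, B) = ((-1 + 6*s) + 73/5) - 1/64 = (68/5 + 6*s) - 1/64 = 4347/320 + 6*s)
45614/I(-2, -23) - 40193/15378 = 45614/(4347/320 + 6*(-2)) - 40193/15378 = 45614/(4347/320 - 12) - 40193*1/15378 = 45614/(507/320) - 40193/15378 = 45614*(320/507) - 40193/15378 = 14596480/507 - 40193/15378 = 24938254621/866294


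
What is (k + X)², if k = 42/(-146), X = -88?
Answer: 41538025/5329 ≈ 7794.7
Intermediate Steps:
k = -21/73 (k = 42*(-1/146) = -21/73 ≈ -0.28767)
(k + X)² = (-21/73 - 88)² = (-6445/73)² = 41538025/5329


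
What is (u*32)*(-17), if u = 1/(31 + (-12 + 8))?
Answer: -544/27 ≈ -20.148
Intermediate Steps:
u = 1/27 (u = 1/(31 - 4) = 1/27 ≈ 0.037037)
(u*32)*(-17) = ((1/27)*32)*(-17) = (32/27)*(-17) = -544/27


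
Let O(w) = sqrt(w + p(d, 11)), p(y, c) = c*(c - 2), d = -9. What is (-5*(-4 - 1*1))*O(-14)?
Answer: 25*sqrt(85) ≈ 230.49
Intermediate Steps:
p(y, c) = c*(-2 + c)
O(w) = sqrt(99 + w) (O(w) = sqrt(w + 11*(-2 + 11)) = sqrt(w + 11*9) = sqrt(w + 99) = sqrt(99 + w))
(-5*(-4 - 1*1))*O(-14) = (-5*(-4 - 1*1))*sqrt(99 - 14) = (-5*(-4 - 1))*sqrt(85) = (-5*(-5))*sqrt(85) = 25*sqrt(85)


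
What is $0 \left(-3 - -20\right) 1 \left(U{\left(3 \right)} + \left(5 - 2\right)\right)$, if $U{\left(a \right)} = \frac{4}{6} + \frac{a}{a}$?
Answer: $0$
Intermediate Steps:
$U{\left(a \right)} = \frac{5}{3}$ ($U{\left(a \right)} = 4 \cdot \frac{1}{6} + 1 = \frac{2}{3} + 1 = \frac{5}{3}$)
$0 \left(-3 - -20\right) 1 \left(U{\left(3 \right)} + \left(5 - 2\right)\right) = 0 \left(-3 - -20\right) 1 \left(\frac{5}{3} + \left(5 - 2\right)\right) = 0 \left(-3 + 20\right) 1 \left(\frac{5}{3} + \left(5 - 2\right)\right) = 0 \cdot 17 \cdot 1 \left(\frac{5}{3} + 3\right) = 0 \cdot 1 \cdot \frac{14}{3} = 0 \cdot \frac{14}{3} = 0$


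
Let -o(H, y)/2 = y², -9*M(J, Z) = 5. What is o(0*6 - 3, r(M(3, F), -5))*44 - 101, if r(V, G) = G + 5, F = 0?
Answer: -101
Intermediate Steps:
M(J, Z) = -5/9 (M(J, Z) = -⅑*5 = -5/9)
r(V, G) = 5 + G
o(H, y) = -2*y²
o(0*6 - 3, r(M(3, F), -5))*44 - 101 = -2*(5 - 5)²*44 - 101 = -2*0²*44 - 101 = -2*0*44 - 101 = 0*44 - 101 = 0 - 101 = -101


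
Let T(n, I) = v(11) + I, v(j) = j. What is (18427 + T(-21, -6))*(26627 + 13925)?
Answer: 747454464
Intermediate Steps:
T(n, I) = 11 + I
(18427 + T(-21, -6))*(26627 + 13925) = (18427 + (11 - 6))*(26627 + 13925) = (18427 + 5)*40552 = 18432*40552 = 747454464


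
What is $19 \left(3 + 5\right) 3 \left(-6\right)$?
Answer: $-2736$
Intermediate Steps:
$19 \left(3 + 5\right) 3 \left(-6\right) = 19 \cdot 8 \cdot 3 \left(-6\right) = 19 \cdot 24 \left(-6\right) = 456 \left(-6\right) = -2736$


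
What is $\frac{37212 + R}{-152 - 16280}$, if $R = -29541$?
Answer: $- \frac{7671}{16432} \approx -0.46683$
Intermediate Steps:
$\frac{37212 + R}{-152 - 16280} = \frac{37212 - 29541}{-152 - 16280} = \frac{7671}{-16432} = 7671 \left(- \frac{1}{16432}\right) = - \frac{7671}{16432}$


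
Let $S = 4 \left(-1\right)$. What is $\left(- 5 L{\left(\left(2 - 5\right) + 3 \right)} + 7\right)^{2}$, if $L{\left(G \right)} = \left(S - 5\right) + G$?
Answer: $2704$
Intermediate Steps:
$S = -4$
$L{\left(G \right)} = -9 + G$ ($L{\left(G \right)} = \left(-4 - 5\right) + G = -9 + G$)
$\left(- 5 L{\left(\left(2 - 5\right) + 3 \right)} + 7\right)^{2} = \left(- 5 \left(-9 + \left(\left(2 - 5\right) + 3\right)\right) + 7\right)^{2} = \left(- 5 \left(-9 + \left(-3 + 3\right)\right) + 7\right)^{2} = \left(- 5 \left(-9 + 0\right) + 7\right)^{2} = \left(\left(-5\right) \left(-9\right) + 7\right)^{2} = \left(45 + 7\right)^{2} = 52^{2} = 2704$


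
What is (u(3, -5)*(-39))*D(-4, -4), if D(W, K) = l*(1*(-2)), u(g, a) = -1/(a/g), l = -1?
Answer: -234/5 ≈ -46.800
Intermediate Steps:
u(g, a) = -g/a
D(W, K) = 2 (D(W, K) = -(-2) = -1*(-2) = 2)
(u(3, -5)*(-39))*D(-4, -4) = (-1*3/(-5)*(-39))*2 = (-1*3*(-⅕)*(-39))*2 = ((⅗)*(-39))*2 = -117/5*2 = -234/5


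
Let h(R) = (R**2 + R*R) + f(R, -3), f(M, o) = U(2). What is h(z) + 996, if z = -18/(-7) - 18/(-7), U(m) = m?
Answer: 51494/49 ≈ 1050.9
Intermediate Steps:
f(M, o) = 2
z = 36/7 (z = -18*(-1/7) - 18*(-1/7) = 18/7 + 18/7 = 36/7 ≈ 5.1429)
h(R) = 2 + 2*R**2 (h(R) = (R**2 + R*R) + 2 = (R**2 + R**2) + 2 = 2*R**2 + 2 = 2 + 2*R**2)
h(z) + 996 = (2 + 2*(36/7)**2) + 996 = (2 + 2*(1296/49)) + 996 = (2 + 2592/49) + 996 = 2690/49 + 996 = 51494/49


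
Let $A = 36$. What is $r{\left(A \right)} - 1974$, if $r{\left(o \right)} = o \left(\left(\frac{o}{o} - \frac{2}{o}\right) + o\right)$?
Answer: $-644$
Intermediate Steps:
$r{\left(o \right)} = o \left(1 + o - \frac{2}{o}\right)$ ($r{\left(o \right)} = o \left(\left(1 - \frac{2}{o}\right) + o\right) = o \left(1 + o - \frac{2}{o}\right)$)
$r{\left(A \right)} - 1974 = \left(-2 + 36 + 36^{2}\right) - 1974 = \left(-2 + 36 + 1296\right) - 1974 = 1330 - 1974 = -644$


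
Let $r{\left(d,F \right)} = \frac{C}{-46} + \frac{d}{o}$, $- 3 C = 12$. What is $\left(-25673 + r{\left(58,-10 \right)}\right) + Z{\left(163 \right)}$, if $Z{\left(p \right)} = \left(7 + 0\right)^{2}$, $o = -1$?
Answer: $- \frac{590684}{23} \approx -25682.0$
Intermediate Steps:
$C = -4$ ($C = \left(- \frac{1}{3}\right) 12 = -4$)
$r{\left(d,F \right)} = \frac{2}{23} - d$ ($r{\left(d,F \right)} = - \frac{4}{-46} + \frac{d}{-1} = \left(-4\right) \left(- \frac{1}{46}\right) + d \left(-1\right) = \frac{2}{23} - d$)
$Z{\left(p \right)} = 49$ ($Z{\left(p \right)} = 7^{2} = 49$)
$\left(-25673 + r{\left(58,-10 \right)}\right) + Z{\left(163 \right)} = \left(-25673 + \left(\frac{2}{23} - 58\right)\right) + 49 = \left(-25673 - \frac{1332}{23}\right) + 49 = - \frac{591811}{23} + 49 = - \frac{590684}{23}$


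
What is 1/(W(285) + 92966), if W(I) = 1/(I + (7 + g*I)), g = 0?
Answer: 292/27146073 ≈ 1.0757e-5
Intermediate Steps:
W(I) = 1/(7 + I) (W(I) = 1/(I + (7 + 0*I)) = 1/(I + (7 + 0)) = 1/(I + 7) = 1/(7 + I))
1/(W(285) + 92966) = 1/(1/(7 + 285) + 92966) = 1/(1/292 + 92966) = 1/(27146073/292) = 292/27146073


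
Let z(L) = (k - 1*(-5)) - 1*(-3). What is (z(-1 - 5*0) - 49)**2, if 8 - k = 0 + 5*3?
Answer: 2304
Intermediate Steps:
k = -7 (k = 8 - (0 + 5*3) = 8 - (0 + 15) = 8 - 1*15 = 8 - 15 = -7)
z(L) = 1 (z(L) = (-7 - 1*(-5)) - 1*(-3) = (-7 + 5) + 3 = -2 + 3 = 1)
(z(-1 - 5*0) - 49)**2 = (1 - 49)**2 = (-48)**2 = 2304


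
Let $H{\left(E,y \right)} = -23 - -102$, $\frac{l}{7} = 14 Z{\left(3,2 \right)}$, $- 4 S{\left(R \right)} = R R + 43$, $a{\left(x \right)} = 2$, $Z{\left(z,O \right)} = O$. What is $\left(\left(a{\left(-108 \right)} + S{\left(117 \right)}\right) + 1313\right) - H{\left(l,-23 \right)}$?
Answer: $-2197$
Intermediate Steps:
$S{\left(R \right)} = - \frac{43}{4} - \frac{R^{2}}{4}$ ($S{\left(R \right)} = - \frac{R R + 43}{4} = - \frac{R^{2} + 43}{4} = - \frac{43 + R^{2}}{4} = - \frac{43}{4} - \frac{R^{2}}{4}$)
$l = 196$ ($l = 7 \cdot 14 \cdot 2 = 7 \cdot 28 = 196$)
$H{\left(E,y \right)} = 79$ ($H{\left(E,y \right)} = -23 + 102 = 79$)
$\left(\left(a{\left(-108 \right)} + S{\left(117 \right)}\right) + 1313\right) - H{\left(l,-23 \right)} = \left(\left(2 - \left(\frac{43}{4} + \frac{117^{2}}{4}\right)\right) + 1313\right) - 79 = \left(\left(2 - 3433\right) + 1313\right) - 79 = \left(-3431 + 1313\right) - 79 = -2118 - 79 = -2197$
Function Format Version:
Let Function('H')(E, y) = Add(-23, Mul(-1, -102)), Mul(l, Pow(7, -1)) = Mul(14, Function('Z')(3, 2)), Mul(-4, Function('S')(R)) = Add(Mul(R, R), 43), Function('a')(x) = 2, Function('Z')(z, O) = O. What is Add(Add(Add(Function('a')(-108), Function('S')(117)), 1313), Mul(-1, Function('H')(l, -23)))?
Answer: -2197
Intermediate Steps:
Function('S')(R) = Add(Rational(-43, 4), Mul(Rational(-1, 4), Pow(R, 2))) (Function('S')(R) = Mul(Rational(-1, 4), Add(Mul(R, R), 43)) = Mul(Rational(-1, 4), Add(Pow(R, 2), 43)) = Mul(Rational(-1, 4), Add(43, Pow(R, 2))) = Add(Rational(-43, 4), Mul(Rational(-1, 4), Pow(R, 2))))
l = 196 (l = Mul(7, Mul(14, 2)) = Mul(7, 28) = 196)
Function('H')(E, y) = 79 (Function('H')(E, y) = Add(-23, 102) = 79)
Add(Add(Add(Function('a')(-108), Function('S')(117)), 1313), Mul(-1, Function('H')(l, -23))) = Add(Add(Add(2, Add(Rational(-43, 4), Mul(Rational(-1, 4), Pow(117, 2)))), 1313), Mul(-1, 79)) = Add(Add(Add(2, Add(Rational(-43, 4), Mul(Rational(-1, 4), 13689))), 1313), -79) = Add(Add(Add(2, Add(Rational(-43, 4), Rational(-13689, 4))), 1313), -79) = Add(Add(Add(2, -3433), 1313), -79) = Add(Add(-3431, 1313), -79) = Add(-2118, -79) = -2197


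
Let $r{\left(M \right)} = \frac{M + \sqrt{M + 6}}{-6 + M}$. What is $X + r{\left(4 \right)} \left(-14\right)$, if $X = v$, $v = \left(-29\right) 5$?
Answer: $-117 + 7 \sqrt{10} \approx -94.864$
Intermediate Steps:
$v = -145$
$X = -145$
$r{\left(M \right)} = \frac{M + \sqrt{6 + M}}{-6 + M}$
$X + r{\left(4 \right)} \left(-14\right) = -145 + \frac{4 + \sqrt{6 + 4}}{-6 + 4} \left(-14\right) = -145 + \frac{4 + \sqrt{10}}{-2} \left(-14\right) = -145 + - \frac{4 + \sqrt{10}}{2} \left(-14\right) = -145 + \left(-2 - \frac{\sqrt{10}}{2}\right) \left(-14\right) = -145 + \left(28 + 7 \sqrt{10}\right) = -117 + 7 \sqrt{10}$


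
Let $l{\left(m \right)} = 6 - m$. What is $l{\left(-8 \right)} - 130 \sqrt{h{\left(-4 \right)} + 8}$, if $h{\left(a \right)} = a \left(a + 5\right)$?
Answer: $-246$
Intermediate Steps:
$h{\left(a \right)} = a \left(5 + a\right)$
$l{\left(-8 \right)} - 130 \sqrt{h{\left(-4 \right)} + 8} = \left(6 - -8\right) - 130 \sqrt{- 4 \left(5 - 4\right) + 8} = \left(6 + 8\right) - 130 \sqrt{\left(-4\right) 1 + 8} = 14 - 130 \sqrt{-4 + 8} = 14 - 130 \sqrt{4} = 14 - 260 = -246$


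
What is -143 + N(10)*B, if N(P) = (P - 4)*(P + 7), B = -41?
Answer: -4325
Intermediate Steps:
N(P) = (-4 + P)*(7 + P)
-143 + N(10)*B = -143 + (-28 + 10**2 + 3*10)*(-41) = -143 + (-28 + 100 + 30)*(-41) = -143 + 102*(-41) = -143 - 4182 = -4325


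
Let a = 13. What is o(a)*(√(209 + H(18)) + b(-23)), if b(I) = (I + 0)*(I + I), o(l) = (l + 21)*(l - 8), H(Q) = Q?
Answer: 179860 + 170*√227 ≈ 1.8242e+5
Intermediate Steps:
o(l) = (-8 + l)*(21 + l) (o(l) = (21 + l)*(-8 + l) = (-8 + l)*(21 + l))
b(I) = 2*I² (b(I) = I*(2*I) = 2*I²)
o(a)*(√(209 + H(18)) + b(-23)) = (-168 + 13² + 13*13)*(√(209 + 18) + 2*(-23)²) = (-168 + 169 + 169)*(√227 + 2*529) = 170*(√227 + 1058) = 170*(1058 + √227) = 179860 + 170*√227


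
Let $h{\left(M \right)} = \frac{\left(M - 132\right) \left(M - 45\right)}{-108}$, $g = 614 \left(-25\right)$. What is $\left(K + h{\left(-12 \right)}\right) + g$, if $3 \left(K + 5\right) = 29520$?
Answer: $-5591$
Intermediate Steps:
$g = -15350$
$K = 9835$ ($K = -5 + \frac{1}{3} \cdot 29520 = -5 + 9840 = 9835$)
$h{\left(M \right)} = - \frac{\left(-132 + M\right) \left(-45 + M\right)}{108}$ ($h{\left(M \right)} = \left(-132 + M\right) \left(-45 + M\right) \left(- \frac{1}{108}\right) = - \frac{\left(-132 + M\right) \left(-45 + M\right)}{108}$)
$\left(K + h{\left(-12 \right)}\right) + g = \left(9835 - \left(\frac{224}{3} + \frac{4}{3}\right)\right) - 15350 = \left(9835 - 76\right) - 15350 = 9759 - 15350 = -5591$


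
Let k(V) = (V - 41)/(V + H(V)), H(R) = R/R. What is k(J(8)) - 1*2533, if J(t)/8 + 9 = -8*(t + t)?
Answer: -924166/365 ≈ -2532.0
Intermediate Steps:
H(R) = 1
J(t) = -72 - 128*t (J(t) = -72 + 8*(-8*(t + t)) = -72 + 8*(-16*t) = -72 - 128*t)
k(V) = (-41 + V)/(1 + V) (k(V) = (V - 41)/(V + 1) = (-41 + V)/(1 + V))
k(J(8)) - 1*2533 = (-41 + (-72 - 128*8))/(1 + (-72 - 128*8)) - 1*2533 = (-41 + (-72 - 1024))/(1 + (-72 - 1024)) - 2533 = (-41 - 1096)/(1 - 1096) - 2533 = -1137/(-1095) - 2533 = -1/1095*(-1137) - 2533 = 379/365 - 2533 = -924166/365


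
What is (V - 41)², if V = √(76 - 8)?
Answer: 1749 - 164*√17 ≈ 1072.8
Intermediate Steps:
V = 2*√17 (V = √68 = 2*√17 ≈ 8.2462)
(V - 41)² = (2*√17 - 41)² = (-41 + 2*√17)²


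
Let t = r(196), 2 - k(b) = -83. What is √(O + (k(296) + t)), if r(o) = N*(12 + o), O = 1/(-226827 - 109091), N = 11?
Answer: √267771461828134/335918 ≈ 48.713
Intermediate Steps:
k(b) = 85 (k(b) = 2 - 1*(-83) = 2 + 83 = 85)
O = -1/335918 (O = 1/(-335918) = -1/335918 ≈ -2.9769e-6)
r(o) = 132 + 11*o (r(o) = 11*(12 + o) = 132 + 11*o)
t = 2288 (t = 132 + 11*196 = 132 + 2156 = 2288)
√(O + (k(296) + t)) = √(-1/335918 + (85 + 2288)) = √(-1/335918 + 2373) = √(797133413/335918) = √267771461828134/335918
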